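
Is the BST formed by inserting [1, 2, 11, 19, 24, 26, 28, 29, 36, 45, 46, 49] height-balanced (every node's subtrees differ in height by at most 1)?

Tree (level-order array): [1, None, 2, None, 11, None, 19, None, 24, None, 26, None, 28, None, 29, None, 36, None, 45, None, 46, None, 49]
Definition: a tree is height-balanced if, at every node, |h(left) - h(right)| <= 1 (empty subtree has height -1).
Bottom-up per-node check:
  node 49: h_left=-1, h_right=-1, diff=0 [OK], height=0
  node 46: h_left=-1, h_right=0, diff=1 [OK], height=1
  node 45: h_left=-1, h_right=1, diff=2 [FAIL (|-1-1|=2 > 1)], height=2
  node 36: h_left=-1, h_right=2, diff=3 [FAIL (|-1-2|=3 > 1)], height=3
  node 29: h_left=-1, h_right=3, diff=4 [FAIL (|-1-3|=4 > 1)], height=4
  node 28: h_left=-1, h_right=4, diff=5 [FAIL (|-1-4|=5 > 1)], height=5
  node 26: h_left=-1, h_right=5, diff=6 [FAIL (|-1-5|=6 > 1)], height=6
  node 24: h_left=-1, h_right=6, diff=7 [FAIL (|-1-6|=7 > 1)], height=7
  node 19: h_left=-1, h_right=7, diff=8 [FAIL (|-1-7|=8 > 1)], height=8
  node 11: h_left=-1, h_right=8, diff=9 [FAIL (|-1-8|=9 > 1)], height=9
  node 2: h_left=-1, h_right=9, diff=10 [FAIL (|-1-9|=10 > 1)], height=10
  node 1: h_left=-1, h_right=10, diff=11 [FAIL (|-1-10|=11 > 1)], height=11
Node 45 violates the condition: |-1 - 1| = 2 > 1.
Result: Not balanced


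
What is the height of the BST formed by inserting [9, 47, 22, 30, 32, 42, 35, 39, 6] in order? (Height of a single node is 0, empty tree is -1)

Insertion order: [9, 47, 22, 30, 32, 42, 35, 39, 6]
Tree (level-order array): [9, 6, 47, None, None, 22, None, None, 30, None, 32, None, 42, 35, None, None, 39]
Compute height bottom-up (empty subtree = -1):
  height(6) = 1 + max(-1, -1) = 0
  height(39) = 1 + max(-1, -1) = 0
  height(35) = 1 + max(-1, 0) = 1
  height(42) = 1 + max(1, -1) = 2
  height(32) = 1 + max(-1, 2) = 3
  height(30) = 1 + max(-1, 3) = 4
  height(22) = 1 + max(-1, 4) = 5
  height(47) = 1 + max(5, -1) = 6
  height(9) = 1 + max(0, 6) = 7
Height = 7


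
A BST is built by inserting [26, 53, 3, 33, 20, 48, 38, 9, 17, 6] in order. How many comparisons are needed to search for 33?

Search path for 33: 26 -> 53 -> 33
Found: True
Comparisons: 3


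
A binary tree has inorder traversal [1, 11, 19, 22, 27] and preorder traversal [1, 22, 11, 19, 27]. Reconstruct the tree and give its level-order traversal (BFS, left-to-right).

Inorder:  [1, 11, 19, 22, 27]
Preorder: [1, 22, 11, 19, 27]
Algorithm: preorder visits root first, so consume preorder in order;
for each root, split the current inorder slice at that value into
left-subtree inorder and right-subtree inorder, then recurse.
Recursive splits:
  root=1; inorder splits into left=[], right=[11, 19, 22, 27]
  root=22; inorder splits into left=[11, 19], right=[27]
  root=11; inorder splits into left=[], right=[19]
  root=19; inorder splits into left=[], right=[]
  root=27; inorder splits into left=[], right=[]
Reconstructed level-order: [1, 22, 11, 27, 19]


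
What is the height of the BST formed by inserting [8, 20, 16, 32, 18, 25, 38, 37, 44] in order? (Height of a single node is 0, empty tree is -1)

Insertion order: [8, 20, 16, 32, 18, 25, 38, 37, 44]
Tree (level-order array): [8, None, 20, 16, 32, None, 18, 25, 38, None, None, None, None, 37, 44]
Compute height bottom-up (empty subtree = -1):
  height(18) = 1 + max(-1, -1) = 0
  height(16) = 1 + max(-1, 0) = 1
  height(25) = 1 + max(-1, -1) = 0
  height(37) = 1 + max(-1, -1) = 0
  height(44) = 1 + max(-1, -1) = 0
  height(38) = 1 + max(0, 0) = 1
  height(32) = 1 + max(0, 1) = 2
  height(20) = 1 + max(1, 2) = 3
  height(8) = 1 + max(-1, 3) = 4
Height = 4


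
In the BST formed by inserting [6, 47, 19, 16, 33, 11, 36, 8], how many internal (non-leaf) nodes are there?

Tree built from: [6, 47, 19, 16, 33, 11, 36, 8]
Tree (level-order array): [6, None, 47, 19, None, 16, 33, 11, None, None, 36, 8]
Rule: An internal node has at least one child.
Per-node child counts:
  node 6: 1 child(ren)
  node 47: 1 child(ren)
  node 19: 2 child(ren)
  node 16: 1 child(ren)
  node 11: 1 child(ren)
  node 8: 0 child(ren)
  node 33: 1 child(ren)
  node 36: 0 child(ren)
Matching nodes: [6, 47, 19, 16, 11, 33]
Count of internal (non-leaf) nodes: 6


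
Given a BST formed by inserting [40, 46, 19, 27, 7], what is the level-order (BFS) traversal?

Tree insertion order: [40, 46, 19, 27, 7]
Tree (level-order array): [40, 19, 46, 7, 27]
BFS from the root, enqueuing left then right child of each popped node:
  queue [40] -> pop 40, enqueue [19, 46], visited so far: [40]
  queue [19, 46] -> pop 19, enqueue [7, 27], visited so far: [40, 19]
  queue [46, 7, 27] -> pop 46, enqueue [none], visited so far: [40, 19, 46]
  queue [7, 27] -> pop 7, enqueue [none], visited so far: [40, 19, 46, 7]
  queue [27] -> pop 27, enqueue [none], visited so far: [40, 19, 46, 7, 27]
Result: [40, 19, 46, 7, 27]


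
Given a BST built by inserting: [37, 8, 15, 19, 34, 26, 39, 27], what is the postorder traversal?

Tree insertion order: [37, 8, 15, 19, 34, 26, 39, 27]
Tree (level-order array): [37, 8, 39, None, 15, None, None, None, 19, None, 34, 26, None, None, 27]
Postorder traversal: [27, 26, 34, 19, 15, 8, 39, 37]


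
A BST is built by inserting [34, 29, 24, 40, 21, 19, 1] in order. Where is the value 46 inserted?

Starting tree (level order): [34, 29, 40, 24, None, None, None, 21, None, 19, None, 1]
Insertion path: 34 -> 40
Result: insert 46 as right child of 40
Final tree (level order): [34, 29, 40, 24, None, None, 46, 21, None, None, None, 19, None, 1]


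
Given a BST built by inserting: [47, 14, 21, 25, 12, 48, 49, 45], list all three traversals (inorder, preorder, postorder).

Tree insertion order: [47, 14, 21, 25, 12, 48, 49, 45]
Tree (level-order array): [47, 14, 48, 12, 21, None, 49, None, None, None, 25, None, None, None, 45]
Inorder (L, root, R): [12, 14, 21, 25, 45, 47, 48, 49]
Preorder (root, L, R): [47, 14, 12, 21, 25, 45, 48, 49]
Postorder (L, R, root): [12, 45, 25, 21, 14, 49, 48, 47]


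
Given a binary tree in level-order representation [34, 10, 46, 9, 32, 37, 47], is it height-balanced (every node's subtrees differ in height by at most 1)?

Tree (level-order array): [34, 10, 46, 9, 32, 37, 47]
Definition: a tree is height-balanced if, at every node, |h(left) - h(right)| <= 1 (empty subtree has height -1).
Bottom-up per-node check:
  node 9: h_left=-1, h_right=-1, diff=0 [OK], height=0
  node 32: h_left=-1, h_right=-1, diff=0 [OK], height=0
  node 10: h_left=0, h_right=0, diff=0 [OK], height=1
  node 37: h_left=-1, h_right=-1, diff=0 [OK], height=0
  node 47: h_left=-1, h_right=-1, diff=0 [OK], height=0
  node 46: h_left=0, h_right=0, diff=0 [OK], height=1
  node 34: h_left=1, h_right=1, diff=0 [OK], height=2
All nodes satisfy the balance condition.
Result: Balanced


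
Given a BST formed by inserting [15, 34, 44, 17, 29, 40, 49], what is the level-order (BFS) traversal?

Tree insertion order: [15, 34, 44, 17, 29, 40, 49]
Tree (level-order array): [15, None, 34, 17, 44, None, 29, 40, 49]
BFS from the root, enqueuing left then right child of each popped node:
  queue [15] -> pop 15, enqueue [34], visited so far: [15]
  queue [34] -> pop 34, enqueue [17, 44], visited so far: [15, 34]
  queue [17, 44] -> pop 17, enqueue [29], visited so far: [15, 34, 17]
  queue [44, 29] -> pop 44, enqueue [40, 49], visited so far: [15, 34, 17, 44]
  queue [29, 40, 49] -> pop 29, enqueue [none], visited so far: [15, 34, 17, 44, 29]
  queue [40, 49] -> pop 40, enqueue [none], visited so far: [15, 34, 17, 44, 29, 40]
  queue [49] -> pop 49, enqueue [none], visited so far: [15, 34, 17, 44, 29, 40, 49]
Result: [15, 34, 17, 44, 29, 40, 49]


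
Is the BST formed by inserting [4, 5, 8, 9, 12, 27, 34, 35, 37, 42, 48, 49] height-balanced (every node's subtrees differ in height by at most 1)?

Tree (level-order array): [4, None, 5, None, 8, None, 9, None, 12, None, 27, None, 34, None, 35, None, 37, None, 42, None, 48, None, 49]
Definition: a tree is height-balanced if, at every node, |h(left) - h(right)| <= 1 (empty subtree has height -1).
Bottom-up per-node check:
  node 49: h_left=-1, h_right=-1, diff=0 [OK], height=0
  node 48: h_left=-1, h_right=0, diff=1 [OK], height=1
  node 42: h_left=-1, h_right=1, diff=2 [FAIL (|-1-1|=2 > 1)], height=2
  node 37: h_left=-1, h_right=2, diff=3 [FAIL (|-1-2|=3 > 1)], height=3
  node 35: h_left=-1, h_right=3, diff=4 [FAIL (|-1-3|=4 > 1)], height=4
  node 34: h_left=-1, h_right=4, diff=5 [FAIL (|-1-4|=5 > 1)], height=5
  node 27: h_left=-1, h_right=5, diff=6 [FAIL (|-1-5|=6 > 1)], height=6
  node 12: h_left=-1, h_right=6, diff=7 [FAIL (|-1-6|=7 > 1)], height=7
  node 9: h_left=-1, h_right=7, diff=8 [FAIL (|-1-7|=8 > 1)], height=8
  node 8: h_left=-1, h_right=8, diff=9 [FAIL (|-1-8|=9 > 1)], height=9
  node 5: h_left=-1, h_right=9, diff=10 [FAIL (|-1-9|=10 > 1)], height=10
  node 4: h_left=-1, h_right=10, diff=11 [FAIL (|-1-10|=11 > 1)], height=11
Node 42 violates the condition: |-1 - 1| = 2 > 1.
Result: Not balanced


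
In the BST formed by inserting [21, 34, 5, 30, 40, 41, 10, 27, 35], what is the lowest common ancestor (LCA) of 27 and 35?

Tree insertion order: [21, 34, 5, 30, 40, 41, 10, 27, 35]
Tree (level-order array): [21, 5, 34, None, 10, 30, 40, None, None, 27, None, 35, 41]
In a BST, the LCA of p=27, q=35 is the first node v on the
root-to-leaf path with p <= v <= q (go left if both < v, right if both > v).
Walk from root:
  at 21: both 27 and 35 > 21, go right
  at 34: 27 <= 34 <= 35, this is the LCA
LCA = 34


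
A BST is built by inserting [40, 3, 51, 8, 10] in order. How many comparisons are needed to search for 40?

Search path for 40: 40
Found: True
Comparisons: 1


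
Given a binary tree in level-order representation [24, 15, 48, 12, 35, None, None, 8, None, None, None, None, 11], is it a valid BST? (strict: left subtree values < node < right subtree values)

Level-order array: [24, 15, 48, 12, 35, None, None, 8, None, None, None, None, 11]
Validate using subtree bounds (lo, hi): at each node, require lo < value < hi,
then recurse left with hi=value and right with lo=value.
Preorder trace (stopping at first violation):
  at node 24 with bounds (-inf, +inf): OK
  at node 15 with bounds (-inf, 24): OK
  at node 12 with bounds (-inf, 15): OK
  at node 8 with bounds (-inf, 12): OK
  at node 11 with bounds (8, 12): OK
  at node 35 with bounds (15, 24): VIOLATION
Node 35 violates its bound: not (15 < 35 < 24).
Result: Not a valid BST


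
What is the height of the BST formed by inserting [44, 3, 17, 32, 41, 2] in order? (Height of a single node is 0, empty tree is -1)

Insertion order: [44, 3, 17, 32, 41, 2]
Tree (level-order array): [44, 3, None, 2, 17, None, None, None, 32, None, 41]
Compute height bottom-up (empty subtree = -1):
  height(2) = 1 + max(-1, -1) = 0
  height(41) = 1 + max(-1, -1) = 0
  height(32) = 1 + max(-1, 0) = 1
  height(17) = 1 + max(-1, 1) = 2
  height(3) = 1 + max(0, 2) = 3
  height(44) = 1 + max(3, -1) = 4
Height = 4


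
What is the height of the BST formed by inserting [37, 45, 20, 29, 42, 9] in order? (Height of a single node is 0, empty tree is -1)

Insertion order: [37, 45, 20, 29, 42, 9]
Tree (level-order array): [37, 20, 45, 9, 29, 42]
Compute height bottom-up (empty subtree = -1):
  height(9) = 1 + max(-1, -1) = 0
  height(29) = 1 + max(-1, -1) = 0
  height(20) = 1 + max(0, 0) = 1
  height(42) = 1 + max(-1, -1) = 0
  height(45) = 1 + max(0, -1) = 1
  height(37) = 1 + max(1, 1) = 2
Height = 2


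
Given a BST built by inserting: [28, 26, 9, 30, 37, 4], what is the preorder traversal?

Tree insertion order: [28, 26, 9, 30, 37, 4]
Tree (level-order array): [28, 26, 30, 9, None, None, 37, 4]
Preorder traversal: [28, 26, 9, 4, 30, 37]


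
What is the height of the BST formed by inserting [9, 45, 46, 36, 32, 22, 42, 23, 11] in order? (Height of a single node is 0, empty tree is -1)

Insertion order: [9, 45, 46, 36, 32, 22, 42, 23, 11]
Tree (level-order array): [9, None, 45, 36, 46, 32, 42, None, None, 22, None, None, None, 11, 23]
Compute height bottom-up (empty subtree = -1):
  height(11) = 1 + max(-1, -1) = 0
  height(23) = 1 + max(-1, -1) = 0
  height(22) = 1 + max(0, 0) = 1
  height(32) = 1 + max(1, -1) = 2
  height(42) = 1 + max(-1, -1) = 0
  height(36) = 1 + max(2, 0) = 3
  height(46) = 1 + max(-1, -1) = 0
  height(45) = 1 + max(3, 0) = 4
  height(9) = 1 + max(-1, 4) = 5
Height = 5


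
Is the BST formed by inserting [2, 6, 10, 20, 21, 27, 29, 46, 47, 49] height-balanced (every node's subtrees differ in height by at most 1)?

Tree (level-order array): [2, None, 6, None, 10, None, 20, None, 21, None, 27, None, 29, None, 46, None, 47, None, 49]
Definition: a tree is height-balanced if, at every node, |h(left) - h(right)| <= 1 (empty subtree has height -1).
Bottom-up per-node check:
  node 49: h_left=-1, h_right=-1, diff=0 [OK], height=0
  node 47: h_left=-1, h_right=0, diff=1 [OK], height=1
  node 46: h_left=-1, h_right=1, diff=2 [FAIL (|-1-1|=2 > 1)], height=2
  node 29: h_left=-1, h_right=2, diff=3 [FAIL (|-1-2|=3 > 1)], height=3
  node 27: h_left=-1, h_right=3, diff=4 [FAIL (|-1-3|=4 > 1)], height=4
  node 21: h_left=-1, h_right=4, diff=5 [FAIL (|-1-4|=5 > 1)], height=5
  node 20: h_left=-1, h_right=5, diff=6 [FAIL (|-1-5|=6 > 1)], height=6
  node 10: h_left=-1, h_right=6, diff=7 [FAIL (|-1-6|=7 > 1)], height=7
  node 6: h_left=-1, h_right=7, diff=8 [FAIL (|-1-7|=8 > 1)], height=8
  node 2: h_left=-1, h_right=8, diff=9 [FAIL (|-1-8|=9 > 1)], height=9
Node 46 violates the condition: |-1 - 1| = 2 > 1.
Result: Not balanced


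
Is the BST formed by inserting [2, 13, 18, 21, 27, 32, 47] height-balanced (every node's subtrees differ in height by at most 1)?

Tree (level-order array): [2, None, 13, None, 18, None, 21, None, 27, None, 32, None, 47]
Definition: a tree is height-balanced if, at every node, |h(left) - h(right)| <= 1 (empty subtree has height -1).
Bottom-up per-node check:
  node 47: h_left=-1, h_right=-1, diff=0 [OK], height=0
  node 32: h_left=-1, h_right=0, diff=1 [OK], height=1
  node 27: h_left=-1, h_right=1, diff=2 [FAIL (|-1-1|=2 > 1)], height=2
  node 21: h_left=-1, h_right=2, diff=3 [FAIL (|-1-2|=3 > 1)], height=3
  node 18: h_left=-1, h_right=3, diff=4 [FAIL (|-1-3|=4 > 1)], height=4
  node 13: h_left=-1, h_right=4, diff=5 [FAIL (|-1-4|=5 > 1)], height=5
  node 2: h_left=-1, h_right=5, diff=6 [FAIL (|-1-5|=6 > 1)], height=6
Node 27 violates the condition: |-1 - 1| = 2 > 1.
Result: Not balanced


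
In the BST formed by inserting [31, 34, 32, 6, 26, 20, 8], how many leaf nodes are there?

Tree built from: [31, 34, 32, 6, 26, 20, 8]
Tree (level-order array): [31, 6, 34, None, 26, 32, None, 20, None, None, None, 8]
Rule: A leaf has 0 children.
Per-node child counts:
  node 31: 2 child(ren)
  node 6: 1 child(ren)
  node 26: 1 child(ren)
  node 20: 1 child(ren)
  node 8: 0 child(ren)
  node 34: 1 child(ren)
  node 32: 0 child(ren)
Matching nodes: [8, 32]
Count of leaf nodes: 2


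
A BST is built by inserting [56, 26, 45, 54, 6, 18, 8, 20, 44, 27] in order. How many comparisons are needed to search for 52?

Search path for 52: 56 -> 26 -> 45 -> 54
Found: False
Comparisons: 4


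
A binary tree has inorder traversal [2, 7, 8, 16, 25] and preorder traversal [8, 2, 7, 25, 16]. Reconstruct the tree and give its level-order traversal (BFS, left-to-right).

Inorder:  [2, 7, 8, 16, 25]
Preorder: [8, 2, 7, 25, 16]
Algorithm: preorder visits root first, so consume preorder in order;
for each root, split the current inorder slice at that value into
left-subtree inorder and right-subtree inorder, then recurse.
Recursive splits:
  root=8; inorder splits into left=[2, 7], right=[16, 25]
  root=2; inorder splits into left=[], right=[7]
  root=7; inorder splits into left=[], right=[]
  root=25; inorder splits into left=[16], right=[]
  root=16; inorder splits into left=[], right=[]
Reconstructed level-order: [8, 2, 25, 7, 16]


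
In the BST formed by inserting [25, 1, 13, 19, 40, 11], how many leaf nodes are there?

Tree built from: [25, 1, 13, 19, 40, 11]
Tree (level-order array): [25, 1, 40, None, 13, None, None, 11, 19]
Rule: A leaf has 0 children.
Per-node child counts:
  node 25: 2 child(ren)
  node 1: 1 child(ren)
  node 13: 2 child(ren)
  node 11: 0 child(ren)
  node 19: 0 child(ren)
  node 40: 0 child(ren)
Matching nodes: [11, 19, 40]
Count of leaf nodes: 3


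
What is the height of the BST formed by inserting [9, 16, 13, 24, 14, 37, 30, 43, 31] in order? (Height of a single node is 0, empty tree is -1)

Insertion order: [9, 16, 13, 24, 14, 37, 30, 43, 31]
Tree (level-order array): [9, None, 16, 13, 24, None, 14, None, 37, None, None, 30, 43, None, 31]
Compute height bottom-up (empty subtree = -1):
  height(14) = 1 + max(-1, -1) = 0
  height(13) = 1 + max(-1, 0) = 1
  height(31) = 1 + max(-1, -1) = 0
  height(30) = 1 + max(-1, 0) = 1
  height(43) = 1 + max(-1, -1) = 0
  height(37) = 1 + max(1, 0) = 2
  height(24) = 1 + max(-1, 2) = 3
  height(16) = 1 + max(1, 3) = 4
  height(9) = 1 + max(-1, 4) = 5
Height = 5


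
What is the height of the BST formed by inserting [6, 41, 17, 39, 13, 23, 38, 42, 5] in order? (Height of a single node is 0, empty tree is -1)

Insertion order: [6, 41, 17, 39, 13, 23, 38, 42, 5]
Tree (level-order array): [6, 5, 41, None, None, 17, 42, 13, 39, None, None, None, None, 23, None, None, 38]
Compute height bottom-up (empty subtree = -1):
  height(5) = 1 + max(-1, -1) = 0
  height(13) = 1 + max(-1, -1) = 0
  height(38) = 1 + max(-1, -1) = 0
  height(23) = 1 + max(-1, 0) = 1
  height(39) = 1 + max(1, -1) = 2
  height(17) = 1 + max(0, 2) = 3
  height(42) = 1 + max(-1, -1) = 0
  height(41) = 1 + max(3, 0) = 4
  height(6) = 1 + max(0, 4) = 5
Height = 5


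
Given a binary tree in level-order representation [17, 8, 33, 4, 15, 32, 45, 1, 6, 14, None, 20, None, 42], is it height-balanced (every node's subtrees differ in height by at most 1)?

Tree (level-order array): [17, 8, 33, 4, 15, 32, 45, 1, 6, 14, None, 20, None, 42]
Definition: a tree is height-balanced if, at every node, |h(left) - h(right)| <= 1 (empty subtree has height -1).
Bottom-up per-node check:
  node 1: h_left=-1, h_right=-1, diff=0 [OK], height=0
  node 6: h_left=-1, h_right=-1, diff=0 [OK], height=0
  node 4: h_left=0, h_right=0, diff=0 [OK], height=1
  node 14: h_left=-1, h_right=-1, diff=0 [OK], height=0
  node 15: h_left=0, h_right=-1, diff=1 [OK], height=1
  node 8: h_left=1, h_right=1, diff=0 [OK], height=2
  node 20: h_left=-1, h_right=-1, diff=0 [OK], height=0
  node 32: h_left=0, h_right=-1, diff=1 [OK], height=1
  node 42: h_left=-1, h_right=-1, diff=0 [OK], height=0
  node 45: h_left=0, h_right=-1, diff=1 [OK], height=1
  node 33: h_left=1, h_right=1, diff=0 [OK], height=2
  node 17: h_left=2, h_right=2, diff=0 [OK], height=3
All nodes satisfy the balance condition.
Result: Balanced


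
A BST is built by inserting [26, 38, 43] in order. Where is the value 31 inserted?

Starting tree (level order): [26, None, 38, None, 43]
Insertion path: 26 -> 38
Result: insert 31 as left child of 38
Final tree (level order): [26, None, 38, 31, 43]


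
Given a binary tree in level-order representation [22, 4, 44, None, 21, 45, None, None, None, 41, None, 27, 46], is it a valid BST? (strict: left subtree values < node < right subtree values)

Level-order array: [22, 4, 44, None, 21, 45, None, None, None, 41, None, 27, 46]
Validate using subtree bounds (lo, hi): at each node, require lo < value < hi,
then recurse left with hi=value and right with lo=value.
Preorder trace (stopping at first violation):
  at node 22 with bounds (-inf, +inf): OK
  at node 4 with bounds (-inf, 22): OK
  at node 21 with bounds (4, 22): OK
  at node 44 with bounds (22, +inf): OK
  at node 45 with bounds (22, 44): VIOLATION
Node 45 violates its bound: not (22 < 45 < 44).
Result: Not a valid BST


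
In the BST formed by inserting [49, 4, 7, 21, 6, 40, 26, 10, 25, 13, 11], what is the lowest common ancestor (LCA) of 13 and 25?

Tree insertion order: [49, 4, 7, 21, 6, 40, 26, 10, 25, 13, 11]
Tree (level-order array): [49, 4, None, None, 7, 6, 21, None, None, 10, 40, None, 13, 26, None, 11, None, 25]
In a BST, the LCA of p=13, q=25 is the first node v on the
root-to-leaf path with p <= v <= q (go left if both < v, right if both > v).
Walk from root:
  at 49: both 13 and 25 < 49, go left
  at 4: both 13 and 25 > 4, go right
  at 7: both 13 and 25 > 7, go right
  at 21: 13 <= 21 <= 25, this is the LCA
LCA = 21


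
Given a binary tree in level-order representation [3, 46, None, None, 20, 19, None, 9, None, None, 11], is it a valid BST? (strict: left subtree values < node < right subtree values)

Level-order array: [3, 46, None, None, 20, 19, None, 9, None, None, 11]
Validate using subtree bounds (lo, hi): at each node, require lo < value < hi,
then recurse left with hi=value and right with lo=value.
Preorder trace (stopping at first violation):
  at node 3 with bounds (-inf, +inf): OK
  at node 46 with bounds (-inf, 3): VIOLATION
Node 46 violates its bound: not (-inf < 46 < 3).
Result: Not a valid BST


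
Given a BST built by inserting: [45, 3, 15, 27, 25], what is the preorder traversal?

Tree insertion order: [45, 3, 15, 27, 25]
Tree (level-order array): [45, 3, None, None, 15, None, 27, 25]
Preorder traversal: [45, 3, 15, 27, 25]


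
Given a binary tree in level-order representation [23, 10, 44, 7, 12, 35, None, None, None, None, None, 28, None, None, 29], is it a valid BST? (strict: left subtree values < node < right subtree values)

Level-order array: [23, 10, 44, 7, 12, 35, None, None, None, None, None, 28, None, None, 29]
Validate using subtree bounds (lo, hi): at each node, require lo < value < hi,
then recurse left with hi=value and right with lo=value.
Preorder trace (stopping at first violation):
  at node 23 with bounds (-inf, +inf): OK
  at node 10 with bounds (-inf, 23): OK
  at node 7 with bounds (-inf, 10): OK
  at node 12 with bounds (10, 23): OK
  at node 44 with bounds (23, +inf): OK
  at node 35 with bounds (23, 44): OK
  at node 28 with bounds (23, 35): OK
  at node 29 with bounds (28, 35): OK
No violation found at any node.
Result: Valid BST


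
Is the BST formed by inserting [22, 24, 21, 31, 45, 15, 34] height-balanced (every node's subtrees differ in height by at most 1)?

Tree (level-order array): [22, 21, 24, 15, None, None, 31, None, None, None, 45, 34]
Definition: a tree is height-balanced if, at every node, |h(left) - h(right)| <= 1 (empty subtree has height -1).
Bottom-up per-node check:
  node 15: h_left=-1, h_right=-1, diff=0 [OK], height=0
  node 21: h_left=0, h_right=-1, diff=1 [OK], height=1
  node 34: h_left=-1, h_right=-1, diff=0 [OK], height=0
  node 45: h_left=0, h_right=-1, diff=1 [OK], height=1
  node 31: h_left=-1, h_right=1, diff=2 [FAIL (|-1-1|=2 > 1)], height=2
  node 24: h_left=-1, h_right=2, diff=3 [FAIL (|-1-2|=3 > 1)], height=3
  node 22: h_left=1, h_right=3, diff=2 [FAIL (|1-3|=2 > 1)], height=4
Node 31 violates the condition: |-1 - 1| = 2 > 1.
Result: Not balanced


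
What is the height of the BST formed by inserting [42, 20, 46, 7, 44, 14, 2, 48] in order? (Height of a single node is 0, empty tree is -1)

Insertion order: [42, 20, 46, 7, 44, 14, 2, 48]
Tree (level-order array): [42, 20, 46, 7, None, 44, 48, 2, 14]
Compute height bottom-up (empty subtree = -1):
  height(2) = 1 + max(-1, -1) = 0
  height(14) = 1 + max(-1, -1) = 0
  height(7) = 1 + max(0, 0) = 1
  height(20) = 1 + max(1, -1) = 2
  height(44) = 1 + max(-1, -1) = 0
  height(48) = 1 + max(-1, -1) = 0
  height(46) = 1 + max(0, 0) = 1
  height(42) = 1 + max(2, 1) = 3
Height = 3


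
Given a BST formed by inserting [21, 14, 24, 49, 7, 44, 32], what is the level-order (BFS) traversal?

Tree insertion order: [21, 14, 24, 49, 7, 44, 32]
Tree (level-order array): [21, 14, 24, 7, None, None, 49, None, None, 44, None, 32]
BFS from the root, enqueuing left then right child of each popped node:
  queue [21] -> pop 21, enqueue [14, 24], visited so far: [21]
  queue [14, 24] -> pop 14, enqueue [7], visited so far: [21, 14]
  queue [24, 7] -> pop 24, enqueue [49], visited so far: [21, 14, 24]
  queue [7, 49] -> pop 7, enqueue [none], visited so far: [21, 14, 24, 7]
  queue [49] -> pop 49, enqueue [44], visited so far: [21, 14, 24, 7, 49]
  queue [44] -> pop 44, enqueue [32], visited so far: [21, 14, 24, 7, 49, 44]
  queue [32] -> pop 32, enqueue [none], visited so far: [21, 14, 24, 7, 49, 44, 32]
Result: [21, 14, 24, 7, 49, 44, 32]


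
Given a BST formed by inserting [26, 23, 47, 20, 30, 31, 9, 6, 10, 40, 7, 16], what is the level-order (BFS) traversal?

Tree insertion order: [26, 23, 47, 20, 30, 31, 9, 6, 10, 40, 7, 16]
Tree (level-order array): [26, 23, 47, 20, None, 30, None, 9, None, None, 31, 6, 10, None, 40, None, 7, None, 16]
BFS from the root, enqueuing left then right child of each popped node:
  queue [26] -> pop 26, enqueue [23, 47], visited so far: [26]
  queue [23, 47] -> pop 23, enqueue [20], visited so far: [26, 23]
  queue [47, 20] -> pop 47, enqueue [30], visited so far: [26, 23, 47]
  queue [20, 30] -> pop 20, enqueue [9], visited so far: [26, 23, 47, 20]
  queue [30, 9] -> pop 30, enqueue [31], visited so far: [26, 23, 47, 20, 30]
  queue [9, 31] -> pop 9, enqueue [6, 10], visited so far: [26, 23, 47, 20, 30, 9]
  queue [31, 6, 10] -> pop 31, enqueue [40], visited so far: [26, 23, 47, 20, 30, 9, 31]
  queue [6, 10, 40] -> pop 6, enqueue [7], visited so far: [26, 23, 47, 20, 30, 9, 31, 6]
  queue [10, 40, 7] -> pop 10, enqueue [16], visited so far: [26, 23, 47, 20, 30, 9, 31, 6, 10]
  queue [40, 7, 16] -> pop 40, enqueue [none], visited so far: [26, 23, 47, 20, 30, 9, 31, 6, 10, 40]
  queue [7, 16] -> pop 7, enqueue [none], visited so far: [26, 23, 47, 20, 30, 9, 31, 6, 10, 40, 7]
  queue [16] -> pop 16, enqueue [none], visited so far: [26, 23, 47, 20, 30, 9, 31, 6, 10, 40, 7, 16]
Result: [26, 23, 47, 20, 30, 9, 31, 6, 10, 40, 7, 16]


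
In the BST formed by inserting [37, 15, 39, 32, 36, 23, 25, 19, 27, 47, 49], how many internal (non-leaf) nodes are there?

Tree built from: [37, 15, 39, 32, 36, 23, 25, 19, 27, 47, 49]
Tree (level-order array): [37, 15, 39, None, 32, None, 47, 23, 36, None, 49, 19, 25, None, None, None, None, None, None, None, 27]
Rule: An internal node has at least one child.
Per-node child counts:
  node 37: 2 child(ren)
  node 15: 1 child(ren)
  node 32: 2 child(ren)
  node 23: 2 child(ren)
  node 19: 0 child(ren)
  node 25: 1 child(ren)
  node 27: 0 child(ren)
  node 36: 0 child(ren)
  node 39: 1 child(ren)
  node 47: 1 child(ren)
  node 49: 0 child(ren)
Matching nodes: [37, 15, 32, 23, 25, 39, 47]
Count of internal (non-leaf) nodes: 7


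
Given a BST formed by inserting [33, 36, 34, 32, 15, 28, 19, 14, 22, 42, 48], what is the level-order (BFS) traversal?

Tree insertion order: [33, 36, 34, 32, 15, 28, 19, 14, 22, 42, 48]
Tree (level-order array): [33, 32, 36, 15, None, 34, 42, 14, 28, None, None, None, 48, None, None, 19, None, None, None, None, 22]
BFS from the root, enqueuing left then right child of each popped node:
  queue [33] -> pop 33, enqueue [32, 36], visited so far: [33]
  queue [32, 36] -> pop 32, enqueue [15], visited so far: [33, 32]
  queue [36, 15] -> pop 36, enqueue [34, 42], visited so far: [33, 32, 36]
  queue [15, 34, 42] -> pop 15, enqueue [14, 28], visited so far: [33, 32, 36, 15]
  queue [34, 42, 14, 28] -> pop 34, enqueue [none], visited so far: [33, 32, 36, 15, 34]
  queue [42, 14, 28] -> pop 42, enqueue [48], visited so far: [33, 32, 36, 15, 34, 42]
  queue [14, 28, 48] -> pop 14, enqueue [none], visited so far: [33, 32, 36, 15, 34, 42, 14]
  queue [28, 48] -> pop 28, enqueue [19], visited so far: [33, 32, 36, 15, 34, 42, 14, 28]
  queue [48, 19] -> pop 48, enqueue [none], visited so far: [33, 32, 36, 15, 34, 42, 14, 28, 48]
  queue [19] -> pop 19, enqueue [22], visited so far: [33, 32, 36, 15, 34, 42, 14, 28, 48, 19]
  queue [22] -> pop 22, enqueue [none], visited so far: [33, 32, 36, 15, 34, 42, 14, 28, 48, 19, 22]
Result: [33, 32, 36, 15, 34, 42, 14, 28, 48, 19, 22]


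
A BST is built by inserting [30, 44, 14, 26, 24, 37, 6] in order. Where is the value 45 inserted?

Starting tree (level order): [30, 14, 44, 6, 26, 37, None, None, None, 24]
Insertion path: 30 -> 44
Result: insert 45 as right child of 44
Final tree (level order): [30, 14, 44, 6, 26, 37, 45, None, None, 24]


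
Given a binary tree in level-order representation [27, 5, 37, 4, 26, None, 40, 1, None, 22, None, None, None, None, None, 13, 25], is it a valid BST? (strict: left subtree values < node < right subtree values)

Level-order array: [27, 5, 37, 4, 26, None, 40, 1, None, 22, None, None, None, None, None, 13, 25]
Validate using subtree bounds (lo, hi): at each node, require lo < value < hi,
then recurse left with hi=value and right with lo=value.
Preorder trace (stopping at first violation):
  at node 27 with bounds (-inf, +inf): OK
  at node 5 with bounds (-inf, 27): OK
  at node 4 with bounds (-inf, 5): OK
  at node 1 with bounds (-inf, 4): OK
  at node 26 with bounds (5, 27): OK
  at node 22 with bounds (5, 26): OK
  at node 13 with bounds (5, 22): OK
  at node 25 with bounds (22, 26): OK
  at node 37 with bounds (27, +inf): OK
  at node 40 with bounds (37, +inf): OK
No violation found at any node.
Result: Valid BST


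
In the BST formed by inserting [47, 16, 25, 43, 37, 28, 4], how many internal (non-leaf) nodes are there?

Tree built from: [47, 16, 25, 43, 37, 28, 4]
Tree (level-order array): [47, 16, None, 4, 25, None, None, None, 43, 37, None, 28]
Rule: An internal node has at least one child.
Per-node child counts:
  node 47: 1 child(ren)
  node 16: 2 child(ren)
  node 4: 0 child(ren)
  node 25: 1 child(ren)
  node 43: 1 child(ren)
  node 37: 1 child(ren)
  node 28: 0 child(ren)
Matching nodes: [47, 16, 25, 43, 37]
Count of internal (non-leaf) nodes: 5


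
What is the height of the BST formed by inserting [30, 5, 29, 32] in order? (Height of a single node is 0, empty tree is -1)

Insertion order: [30, 5, 29, 32]
Tree (level-order array): [30, 5, 32, None, 29]
Compute height bottom-up (empty subtree = -1):
  height(29) = 1 + max(-1, -1) = 0
  height(5) = 1 + max(-1, 0) = 1
  height(32) = 1 + max(-1, -1) = 0
  height(30) = 1 + max(1, 0) = 2
Height = 2


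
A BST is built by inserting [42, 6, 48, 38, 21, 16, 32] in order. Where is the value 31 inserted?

Starting tree (level order): [42, 6, 48, None, 38, None, None, 21, None, 16, 32]
Insertion path: 42 -> 6 -> 38 -> 21 -> 32
Result: insert 31 as left child of 32
Final tree (level order): [42, 6, 48, None, 38, None, None, 21, None, 16, 32, None, None, 31]


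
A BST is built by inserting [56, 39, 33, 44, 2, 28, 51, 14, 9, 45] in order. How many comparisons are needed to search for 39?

Search path for 39: 56 -> 39
Found: True
Comparisons: 2


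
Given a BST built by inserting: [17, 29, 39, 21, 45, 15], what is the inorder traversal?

Tree insertion order: [17, 29, 39, 21, 45, 15]
Tree (level-order array): [17, 15, 29, None, None, 21, 39, None, None, None, 45]
Inorder traversal: [15, 17, 21, 29, 39, 45]


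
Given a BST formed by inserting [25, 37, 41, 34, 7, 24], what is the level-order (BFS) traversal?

Tree insertion order: [25, 37, 41, 34, 7, 24]
Tree (level-order array): [25, 7, 37, None, 24, 34, 41]
BFS from the root, enqueuing left then right child of each popped node:
  queue [25] -> pop 25, enqueue [7, 37], visited so far: [25]
  queue [7, 37] -> pop 7, enqueue [24], visited so far: [25, 7]
  queue [37, 24] -> pop 37, enqueue [34, 41], visited so far: [25, 7, 37]
  queue [24, 34, 41] -> pop 24, enqueue [none], visited so far: [25, 7, 37, 24]
  queue [34, 41] -> pop 34, enqueue [none], visited so far: [25, 7, 37, 24, 34]
  queue [41] -> pop 41, enqueue [none], visited so far: [25, 7, 37, 24, 34, 41]
Result: [25, 7, 37, 24, 34, 41]


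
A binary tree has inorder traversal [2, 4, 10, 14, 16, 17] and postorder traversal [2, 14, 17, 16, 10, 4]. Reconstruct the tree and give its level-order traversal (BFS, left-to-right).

Inorder:   [2, 4, 10, 14, 16, 17]
Postorder: [2, 14, 17, 16, 10, 4]
Algorithm: postorder visits root last, so walk postorder right-to-left;
each value is the root of the current inorder slice — split it at that
value, recurse on the right subtree first, then the left.
Recursive splits:
  root=4; inorder splits into left=[2], right=[10, 14, 16, 17]
  root=10; inorder splits into left=[], right=[14, 16, 17]
  root=16; inorder splits into left=[14], right=[17]
  root=17; inorder splits into left=[], right=[]
  root=14; inorder splits into left=[], right=[]
  root=2; inorder splits into left=[], right=[]
Reconstructed level-order: [4, 2, 10, 16, 14, 17]


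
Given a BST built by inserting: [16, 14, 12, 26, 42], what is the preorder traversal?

Tree insertion order: [16, 14, 12, 26, 42]
Tree (level-order array): [16, 14, 26, 12, None, None, 42]
Preorder traversal: [16, 14, 12, 26, 42]


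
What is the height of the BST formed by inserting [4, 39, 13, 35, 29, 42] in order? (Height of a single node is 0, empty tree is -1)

Insertion order: [4, 39, 13, 35, 29, 42]
Tree (level-order array): [4, None, 39, 13, 42, None, 35, None, None, 29]
Compute height bottom-up (empty subtree = -1):
  height(29) = 1 + max(-1, -1) = 0
  height(35) = 1 + max(0, -1) = 1
  height(13) = 1 + max(-1, 1) = 2
  height(42) = 1 + max(-1, -1) = 0
  height(39) = 1 + max(2, 0) = 3
  height(4) = 1 + max(-1, 3) = 4
Height = 4


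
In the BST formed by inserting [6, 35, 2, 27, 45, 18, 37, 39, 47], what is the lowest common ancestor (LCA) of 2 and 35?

Tree insertion order: [6, 35, 2, 27, 45, 18, 37, 39, 47]
Tree (level-order array): [6, 2, 35, None, None, 27, 45, 18, None, 37, 47, None, None, None, 39]
In a BST, the LCA of p=2, q=35 is the first node v on the
root-to-leaf path with p <= v <= q (go left if both < v, right if both > v).
Walk from root:
  at 6: 2 <= 6 <= 35, this is the LCA
LCA = 6


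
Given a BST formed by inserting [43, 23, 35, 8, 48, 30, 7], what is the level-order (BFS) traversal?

Tree insertion order: [43, 23, 35, 8, 48, 30, 7]
Tree (level-order array): [43, 23, 48, 8, 35, None, None, 7, None, 30]
BFS from the root, enqueuing left then right child of each popped node:
  queue [43] -> pop 43, enqueue [23, 48], visited so far: [43]
  queue [23, 48] -> pop 23, enqueue [8, 35], visited so far: [43, 23]
  queue [48, 8, 35] -> pop 48, enqueue [none], visited so far: [43, 23, 48]
  queue [8, 35] -> pop 8, enqueue [7], visited so far: [43, 23, 48, 8]
  queue [35, 7] -> pop 35, enqueue [30], visited so far: [43, 23, 48, 8, 35]
  queue [7, 30] -> pop 7, enqueue [none], visited so far: [43, 23, 48, 8, 35, 7]
  queue [30] -> pop 30, enqueue [none], visited so far: [43, 23, 48, 8, 35, 7, 30]
Result: [43, 23, 48, 8, 35, 7, 30]


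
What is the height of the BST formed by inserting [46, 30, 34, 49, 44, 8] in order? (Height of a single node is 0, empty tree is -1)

Insertion order: [46, 30, 34, 49, 44, 8]
Tree (level-order array): [46, 30, 49, 8, 34, None, None, None, None, None, 44]
Compute height bottom-up (empty subtree = -1):
  height(8) = 1 + max(-1, -1) = 0
  height(44) = 1 + max(-1, -1) = 0
  height(34) = 1 + max(-1, 0) = 1
  height(30) = 1 + max(0, 1) = 2
  height(49) = 1 + max(-1, -1) = 0
  height(46) = 1 + max(2, 0) = 3
Height = 3


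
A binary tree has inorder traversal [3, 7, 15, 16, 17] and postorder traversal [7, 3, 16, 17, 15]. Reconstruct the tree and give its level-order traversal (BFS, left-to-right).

Inorder:   [3, 7, 15, 16, 17]
Postorder: [7, 3, 16, 17, 15]
Algorithm: postorder visits root last, so walk postorder right-to-left;
each value is the root of the current inorder slice — split it at that
value, recurse on the right subtree first, then the left.
Recursive splits:
  root=15; inorder splits into left=[3, 7], right=[16, 17]
  root=17; inorder splits into left=[16], right=[]
  root=16; inorder splits into left=[], right=[]
  root=3; inorder splits into left=[], right=[7]
  root=7; inorder splits into left=[], right=[]
Reconstructed level-order: [15, 3, 17, 7, 16]


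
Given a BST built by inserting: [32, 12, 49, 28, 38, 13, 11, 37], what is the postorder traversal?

Tree insertion order: [32, 12, 49, 28, 38, 13, 11, 37]
Tree (level-order array): [32, 12, 49, 11, 28, 38, None, None, None, 13, None, 37]
Postorder traversal: [11, 13, 28, 12, 37, 38, 49, 32]


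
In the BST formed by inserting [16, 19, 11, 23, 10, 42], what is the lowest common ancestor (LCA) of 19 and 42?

Tree insertion order: [16, 19, 11, 23, 10, 42]
Tree (level-order array): [16, 11, 19, 10, None, None, 23, None, None, None, 42]
In a BST, the LCA of p=19, q=42 is the first node v on the
root-to-leaf path with p <= v <= q (go left if both < v, right if both > v).
Walk from root:
  at 16: both 19 and 42 > 16, go right
  at 19: 19 <= 19 <= 42, this is the LCA
LCA = 19


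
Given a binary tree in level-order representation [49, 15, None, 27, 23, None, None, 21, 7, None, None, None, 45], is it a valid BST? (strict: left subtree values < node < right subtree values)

Level-order array: [49, 15, None, 27, 23, None, None, 21, 7, None, None, None, 45]
Validate using subtree bounds (lo, hi): at each node, require lo < value < hi,
then recurse left with hi=value and right with lo=value.
Preorder trace (stopping at first violation):
  at node 49 with bounds (-inf, +inf): OK
  at node 15 with bounds (-inf, 49): OK
  at node 27 with bounds (-inf, 15): VIOLATION
Node 27 violates its bound: not (-inf < 27 < 15).
Result: Not a valid BST


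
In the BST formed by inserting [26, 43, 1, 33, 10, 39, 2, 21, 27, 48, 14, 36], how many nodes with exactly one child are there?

Tree built from: [26, 43, 1, 33, 10, 39, 2, 21, 27, 48, 14, 36]
Tree (level-order array): [26, 1, 43, None, 10, 33, 48, 2, 21, 27, 39, None, None, None, None, 14, None, None, None, 36]
Rule: These are nodes with exactly 1 non-null child.
Per-node child counts:
  node 26: 2 child(ren)
  node 1: 1 child(ren)
  node 10: 2 child(ren)
  node 2: 0 child(ren)
  node 21: 1 child(ren)
  node 14: 0 child(ren)
  node 43: 2 child(ren)
  node 33: 2 child(ren)
  node 27: 0 child(ren)
  node 39: 1 child(ren)
  node 36: 0 child(ren)
  node 48: 0 child(ren)
Matching nodes: [1, 21, 39]
Count of nodes with exactly one child: 3


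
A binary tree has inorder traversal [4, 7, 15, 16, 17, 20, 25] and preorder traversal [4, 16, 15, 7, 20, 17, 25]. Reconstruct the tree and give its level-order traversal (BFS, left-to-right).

Inorder:  [4, 7, 15, 16, 17, 20, 25]
Preorder: [4, 16, 15, 7, 20, 17, 25]
Algorithm: preorder visits root first, so consume preorder in order;
for each root, split the current inorder slice at that value into
left-subtree inorder and right-subtree inorder, then recurse.
Recursive splits:
  root=4; inorder splits into left=[], right=[7, 15, 16, 17, 20, 25]
  root=16; inorder splits into left=[7, 15], right=[17, 20, 25]
  root=15; inorder splits into left=[7], right=[]
  root=7; inorder splits into left=[], right=[]
  root=20; inorder splits into left=[17], right=[25]
  root=17; inorder splits into left=[], right=[]
  root=25; inorder splits into left=[], right=[]
Reconstructed level-order: [4, 16, 15, 20, 7, 17, 25]


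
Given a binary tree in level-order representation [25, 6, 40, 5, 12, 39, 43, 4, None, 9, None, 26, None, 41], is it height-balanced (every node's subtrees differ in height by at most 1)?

Tree (level-order array): [25, 6, 40, 5, 12, 39, 43, 4, None, 9, None, 26, None, 41]
Definition: a tree is height-balanced if, at every node, |h(left) - h(right)| <= 1 (empty subtree has height -1).
Bottom-up per-node check:
  node 4: h_left=-1, h_right=-1, diff=0 [OK], height=0
  node 5: h_left=0, h_right=-1, diff=1 [OK], height=1
  node 9: h_left=-1, h_right=-1, diff=0 [OK], height=0
  node 12: h_left=0, h_right=-1, diff=1 [OK], height=1
  node 6: h_left=1, h_right=1, diff=0 [OK], height=2
  node 26: h_left=-1, h_right=-1, diff=0 [OK], height=0
  node 39: h_left=0, h_right=-1, diff=1 [OK], height=1
  node 41: h_left=-1, h_right=-1, diff=0 [OK], height=0
  node 43: h_left=0, h_right=-1, diff=1 [OK], height=1
  node 40: h_left=1, h_right=1, diff=0 [OK], height=2
  node 25: h_left=2, h_right=2, diff=0 [OK], height=3
All nodes satisfy the balance condition.
Result: Balanced
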